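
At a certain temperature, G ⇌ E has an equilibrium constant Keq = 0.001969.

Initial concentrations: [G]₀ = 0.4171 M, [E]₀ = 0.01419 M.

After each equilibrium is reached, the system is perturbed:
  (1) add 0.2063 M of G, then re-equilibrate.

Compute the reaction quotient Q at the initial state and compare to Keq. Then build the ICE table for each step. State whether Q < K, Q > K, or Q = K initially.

Q₀ = 0.03402; Q > K (proceeds reverse)

Q₀ = 0.03402 vs Keq = 0.001969 ⇒ Q>K, reverse
Step 1:
                   G          E
  Initial     0.4171    0.01419
  Change     0.01334   -0.01334
  Equil       0.4304 8.4754e-04
  solve Keq expr → x = -0.01334; check Q = 0.001969
Then add 0.2063 M of G.
Step 2:
                   G          E
  Initial     0.6367 8.4754e-04
  Change  -4.0541e-04 4.0541e-04
  Equil       0.6363   0.001253
  solve Keq expr → x = 4.0541e-04; check Q = 0.001969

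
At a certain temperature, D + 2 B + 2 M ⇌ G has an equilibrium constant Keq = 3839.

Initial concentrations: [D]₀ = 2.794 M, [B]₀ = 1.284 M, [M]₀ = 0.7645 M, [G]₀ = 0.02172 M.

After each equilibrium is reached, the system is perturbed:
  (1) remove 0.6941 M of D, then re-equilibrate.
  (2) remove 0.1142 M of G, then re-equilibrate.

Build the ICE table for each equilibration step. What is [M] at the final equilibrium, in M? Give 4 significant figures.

[M]_eq = 0.01231 M

Q₀ = 0.008068 vs Keq = 3839 ⇒ Q<K, forward
Step 1:
                   D          B          M          G
  I            2.794      1.284     0.7645    0.02172
  C          -0.3761    -0.7522    -0.7522     0.3761
  E            2.418     0.5318    0.01231     0.3978
  solve Keq expr → x = 0.3761; check Q = 3839
Then remove 0.6941 M of D.
Step 2:
                   D          B          M          G
  I            1.724     0.5318    0.01231     0.3978
  C         0.001092   0.002185   0.002185  -0.001092
  E            1.725      0.534    0.01449     0.3967
  solve Keq expr → x = -0.001092; check Q = 3839
Then remove 0.1142 M of G.
Step 3:
                   D          B          M          G
  I            1.725      0.534    0.01449     0.2825
  C        -0.001092  -0.002185  -0.002185   0.001092
  E            1.724     0.5318    0.01231     0.2836
  solve Keq expr → x = 0.001092; check Q = 3839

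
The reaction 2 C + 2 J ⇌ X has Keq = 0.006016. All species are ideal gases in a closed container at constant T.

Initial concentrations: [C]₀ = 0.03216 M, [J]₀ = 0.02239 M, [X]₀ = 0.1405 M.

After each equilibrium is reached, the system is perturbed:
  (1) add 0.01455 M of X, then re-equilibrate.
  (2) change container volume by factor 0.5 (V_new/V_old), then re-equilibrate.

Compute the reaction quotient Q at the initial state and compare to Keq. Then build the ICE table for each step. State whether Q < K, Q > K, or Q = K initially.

Q₀ = 2.7098e+05 vs Keq = 0.006016 ⇒ Q>K, reverse
Step 1:
                  C         J         X
  init      0.03216   0.02239    0.1405
  Δ          0.2809    0.2809   -0.1404
  eq         0.3131    0.3033 5.4229e-05
  solve Keq expr → x = -0.1404; check Q = 0.006016
Then add 0.01455 M of X.
Step 2:
                  C         J         X
  init       0.3131    0.3033    0.0146
  Δ         0.02905   0.02905  -0.01453
  eq         0.3421    0.3323 7.7764e-05
  solve Keq expr → x = -0.01453; check Q = 0.006016
Then change container volume by factor 0.5 (V_new/V_old).
Step 3:
                  C         J         X
  init       0.6842    0.6647 1.5553e-04
  Δ       -0.002146 -0.002146  0.001073
  eq         0.6821    0.6625  0.001228
  solve Keq expr → x = 0.001073; check Q = 0.006016

Q₀ = 2.7098e+05; Q > K (proceeds reverse)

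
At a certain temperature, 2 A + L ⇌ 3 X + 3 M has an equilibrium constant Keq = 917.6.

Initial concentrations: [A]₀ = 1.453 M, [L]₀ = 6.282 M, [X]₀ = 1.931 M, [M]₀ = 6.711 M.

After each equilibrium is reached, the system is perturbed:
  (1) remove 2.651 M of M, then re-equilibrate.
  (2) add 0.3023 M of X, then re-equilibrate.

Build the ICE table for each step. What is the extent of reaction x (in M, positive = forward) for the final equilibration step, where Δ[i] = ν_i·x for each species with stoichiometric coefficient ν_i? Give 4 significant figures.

x = -0.03021 M

Q₀ = 164.1 vs Keq = 917.6 ⇒ Q<K, forward
Step 1:
                    A           L           X           M
  Initial       1.453       6.282       1.931       6.711
  Change      -0.3946     -0.1973      0.5919      0.5919
  Equil         1.058       6.085       2.523       7.303
  solve Keq expr → x = 0.1973; check Q = 917.6
Then remove 2.651 M of M.
Step 2:
                    A           L           X           M
  Initial       1.058       6.085       2.523       4.652
  Change      -0.2788     -0.1394      0.4182      0.4182
  Equil        0.7796       5.945       2.941        5.07
  solve Keq expr → x = 0.1394; check Q = 917.6
Then add 0.3023 M of X.
Step 3:
                    A           L           X           M
  Initial      0.7796       5.945       3.243        5.07
  Change      0.06043     0.03021    -0.09064    -0.09064
  Equil          0.84       5.976       3.153       4.979
  solve Keq expr → x = -0.03021; check Q = 917.6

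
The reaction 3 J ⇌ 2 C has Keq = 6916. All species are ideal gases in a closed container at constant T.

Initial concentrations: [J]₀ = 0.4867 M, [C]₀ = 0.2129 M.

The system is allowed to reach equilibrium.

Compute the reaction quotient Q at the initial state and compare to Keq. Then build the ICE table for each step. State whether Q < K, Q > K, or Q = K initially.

Q₀ = 0.3932; Q < K (proceeds forward)

Q₀ = 0.3932 vs Keq = 6916 ⇒ Q<K, forward
Step 1:
                  J         C
  I          0.4867    0.2129
  C          -0.453     0.302
  E         0.03372    0.5149
  solve Keq expr → x = 0.151; check Q = 6916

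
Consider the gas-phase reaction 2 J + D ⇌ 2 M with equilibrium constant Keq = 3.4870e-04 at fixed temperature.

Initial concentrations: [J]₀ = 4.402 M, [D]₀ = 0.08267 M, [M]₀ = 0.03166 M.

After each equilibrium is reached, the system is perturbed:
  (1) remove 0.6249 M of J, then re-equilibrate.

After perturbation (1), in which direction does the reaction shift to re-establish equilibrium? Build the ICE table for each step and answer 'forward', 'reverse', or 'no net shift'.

Direction: reverse

Q₀ = 6.2571e-04 vs Keq = 3.4870e-04 ⇒ Q>K, reverse
Step 1:
                   J          D          M
  Initial      4.402    0.08267    0.03166
  Change    0.007457   0.003729  -0.007457
  Equil        4.409     0.0864     0.0242
  solve Keq expr → x = -0.003729; check Q = 3.4870e-04
Then remove 0.6249 M of J.
Step 2:
                   J          D          M
  Initial      3.785     0.0864     0.0242
  Change     0.00322    0.00161   -0.00322
  Equil        3.788    0.08801    0.02098
  solve Keq expr → x = -0.00161; check Q = 3.4870e-04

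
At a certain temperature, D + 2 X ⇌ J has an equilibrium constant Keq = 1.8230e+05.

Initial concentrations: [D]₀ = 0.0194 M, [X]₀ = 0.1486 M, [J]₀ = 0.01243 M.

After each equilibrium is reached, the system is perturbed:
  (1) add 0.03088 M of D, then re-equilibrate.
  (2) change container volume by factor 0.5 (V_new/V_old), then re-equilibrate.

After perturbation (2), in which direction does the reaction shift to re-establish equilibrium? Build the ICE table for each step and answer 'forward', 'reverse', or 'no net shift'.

Direction: forward

Q₀ = 29.02 vs Keq = 1.8230e+05 ⇒ Q<K, forward
Step 1:
                   D          X          J
  init        0.0194     0.1486    0.01243
  Δ         -0.01939   -0.03877    0.01939
  eq      1.4468e-05     0.1098    0.03182
  solve Keq expr → x = 0.01939; check Q = 1.8230e+05
Then add 0.03088 M of D.
Step 2:
                   D          X          J
  init       0.03089     0.1098    0.03182
  Δ         -0.03075    -0.0615    0.03075
  eq      1.4690e-04    0.04833    0.06256
  solve Keq expr → x = 0.03075; check Q = 1.8230e+05
Then change container volume by factor 0.5 (V_new/V_old).
Step 3:
                   D          X          J
  init    2.9381e-04    0.09667     0.1251
  Δ       -2.1955e-04 -4.3910e-04 2.1955e-04
  eq      7.4253e-05    0.09623     0.1253
  solve Keq expr → x = 2.1955e-04; check Q = 1.8230e+05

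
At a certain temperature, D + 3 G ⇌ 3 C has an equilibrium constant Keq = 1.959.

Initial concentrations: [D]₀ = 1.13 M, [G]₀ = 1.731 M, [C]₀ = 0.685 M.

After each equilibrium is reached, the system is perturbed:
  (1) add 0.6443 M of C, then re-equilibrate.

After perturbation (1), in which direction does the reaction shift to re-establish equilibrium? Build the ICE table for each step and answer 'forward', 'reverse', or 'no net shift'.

Direction: reverse

Q₀ = 0.05484 vs Keq = 1.959 ⇒ Q<K, forward
Step 1:
                  D         G         C
  init         1.13     1.731     0.685
  Δ         -0.2135   -0.6405    0.6405
  eq         0.9165     1.091     1.325
  solve Keq expr → x = 0.2135; check Q = 1.959
Then add 0.6443 M of C.
Step 2:
                  D         G         C
  init       0.9165     1.091      1.97
  Δ         0.08914    0.2674   -0.2674
  eq          1.006     1.358     1.702
  solve Keq expr → x = -0.08914; check Q = 1.959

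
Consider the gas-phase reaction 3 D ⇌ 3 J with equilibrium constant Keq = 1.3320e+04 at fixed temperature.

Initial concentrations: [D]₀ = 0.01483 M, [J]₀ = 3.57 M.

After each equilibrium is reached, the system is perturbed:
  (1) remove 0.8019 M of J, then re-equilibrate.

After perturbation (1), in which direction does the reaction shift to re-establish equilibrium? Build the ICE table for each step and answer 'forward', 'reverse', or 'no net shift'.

Direction: forward

Q₀ = 1.3950e+07 vs Keq = 1.3320e+04 ⇒ Q>K, reverse
Step 1:
                  D         J
  init      0.01483      3.57
  Δ          0.1303   -0.1303
  eq         0.1451      3.44
  solve Keq expr → x = -0.04343; check Q = 1.3320e+04
Then remove 0.8019 M of J.
Step 2:
                  D         J
  init       0.1451     2.638
  Δ        -0.03246   0.03246
  eq         0.1126      2.67
  solve Keq expr → x = 0.01082; check Q = 1.3320e+04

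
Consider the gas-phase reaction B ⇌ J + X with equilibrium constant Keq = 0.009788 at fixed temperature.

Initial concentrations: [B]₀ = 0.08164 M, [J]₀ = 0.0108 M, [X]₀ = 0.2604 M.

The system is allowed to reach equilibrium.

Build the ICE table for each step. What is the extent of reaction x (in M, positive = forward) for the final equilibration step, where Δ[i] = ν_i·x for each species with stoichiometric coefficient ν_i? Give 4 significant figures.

Q₀ = 0.03445 vs Keq = 0.009788 ⇒ Q>K, reverse
Step 1:
                  B         J         X
  init      0.08164    0.0108    0.2604
  Δ        0.007357 -0.007357 -0.007357
  eq          0.089  0.003443     0.253
  solve Keq expr → x = -0.007357; check Q = 0.009788

x = -0.007357 M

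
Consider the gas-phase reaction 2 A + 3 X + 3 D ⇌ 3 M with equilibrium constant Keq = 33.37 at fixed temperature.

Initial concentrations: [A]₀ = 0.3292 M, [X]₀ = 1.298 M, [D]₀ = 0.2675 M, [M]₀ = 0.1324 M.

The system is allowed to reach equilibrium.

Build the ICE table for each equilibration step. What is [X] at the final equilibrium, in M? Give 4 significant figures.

Q₀ = 0.5116 vs Keq = 33.37 ⇒ Q<K, forward
Step 1:
                  A         X         D         M
  I          0.3292     1.298    0.2675    0.1324
  C        -0.07341   -0.1101   -0.1101    0.1101
  E          0.2558     1.188    0.1574    0.2425
  solve Keq expr → x = 0.03671; check Q = 33.37

[X]_eq = 1.188 M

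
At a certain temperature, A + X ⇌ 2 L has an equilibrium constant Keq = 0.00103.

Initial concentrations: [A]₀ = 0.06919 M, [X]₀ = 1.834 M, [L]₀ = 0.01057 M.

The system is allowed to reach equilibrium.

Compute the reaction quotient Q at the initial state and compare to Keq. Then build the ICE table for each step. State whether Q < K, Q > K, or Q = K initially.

Q₀ = 8.8046e-04; Q < K (proceeds forward)

Q₀ = 8.8046e-04 vs Keq = 0.00103 ⇒ Q<K, forward
Step 1:
                    A           X           L
  init        0.06919       1.834     0.01057
  Δ       -4.1348e-04 -4.1348e-04  8.2697e-04
  eq          0.06878       1.834      0.0114
  solve Keq expr → x = 4.1348e-04; check Q = 0.00103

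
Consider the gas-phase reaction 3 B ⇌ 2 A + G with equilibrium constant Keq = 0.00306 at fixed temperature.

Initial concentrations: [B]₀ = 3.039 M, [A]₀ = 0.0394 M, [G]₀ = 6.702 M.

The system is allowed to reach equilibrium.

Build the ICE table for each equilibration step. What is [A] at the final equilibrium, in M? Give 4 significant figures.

[A]_eq = 0.1073 M

Q₀ = 3.7068e-04 vs Keq = 0.00306 ⇒ Q<K, forward
Step 1:
                  B         A         G
  init        3.039    0.0394     6.702
  Δ         -0.1018   0.06789   0.03394
  eq          2.937    0.1073     6.736
  solve Keq expr → x = 0.03394; check Q = 0.00306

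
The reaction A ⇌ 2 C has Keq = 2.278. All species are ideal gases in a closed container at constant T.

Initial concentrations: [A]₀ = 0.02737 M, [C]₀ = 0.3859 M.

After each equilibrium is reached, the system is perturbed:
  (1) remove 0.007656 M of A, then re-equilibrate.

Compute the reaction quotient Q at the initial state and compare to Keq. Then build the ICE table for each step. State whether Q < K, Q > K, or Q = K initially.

Q₀ = 5.441 vs Keq = 2.278 ⇒ Q>K, reverse
Step 1:
                    A           C
  init        0.02737      0.3859
  Δ           0.02322    -0.04643
  eq          0.05059      0.3395
  solve Keq expr → x = -0.02322; check Q = 2.278
Then remove 0.007656 M of A.
Step 2:
                    A           C
  init        0.04293      0.3395
  Δ          0.004822   -0.009645
  eq          0.04775      0.3298
  solve Keq expr → x = -0.004822; check Q = 2.278

Q₀ = 5.441; Q > K (proceeds reverse)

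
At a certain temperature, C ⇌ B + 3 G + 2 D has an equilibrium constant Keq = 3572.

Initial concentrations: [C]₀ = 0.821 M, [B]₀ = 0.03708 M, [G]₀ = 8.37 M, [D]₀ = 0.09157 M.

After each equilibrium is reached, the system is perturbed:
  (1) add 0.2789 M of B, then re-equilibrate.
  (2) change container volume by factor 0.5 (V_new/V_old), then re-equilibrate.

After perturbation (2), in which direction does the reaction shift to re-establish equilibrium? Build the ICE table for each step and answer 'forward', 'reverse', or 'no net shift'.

Direction: reverse

Q₀ = 0.2221 vs Keq = 3572 ⇒ Q<K, forward
Step 1:
                   C          B          G          D
  I            0.821    0.03708       8.37    0.09157
  C          -0.5648     0.5648      1.694       1.13
  E           0.2562     0.6019      10.06      1.221
  solve Keq expr → x = 0.5648; check Q = 3572
Then add 0.2789 M of B.
Step 2:
                   C          B          G          D
  I           0.2562     0.8808      10.06      1.221
  C          0.04197   -0.04197    -0.1259   -0.08394
  E           0.2982     0.8388      9.939      1.137
  solve Keq expr → x = -0.04197; check Q = 3572
Then change container volume by factor 0.5 (V_new/V_old).
Step 3:
                   C          B          G          D
  I           0.5963      1.678      19.88      2.275
  C           0.6857    -0.6857     -2.057     -1.371
  E            1.282      0.992      17.82     0.9032
  solve Keq expr → x = -0.6857; check Q = 3572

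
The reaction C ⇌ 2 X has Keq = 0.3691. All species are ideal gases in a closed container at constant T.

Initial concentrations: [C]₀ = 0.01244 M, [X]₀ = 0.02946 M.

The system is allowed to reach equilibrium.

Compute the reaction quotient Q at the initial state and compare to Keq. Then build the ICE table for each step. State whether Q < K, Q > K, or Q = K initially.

Q₀ = 0.06977; Q < K (proceeds forward)

Q₀ = 0.06977 vs Keq = 0.3691 ⇒ Q<K, forward
Step 1:
                   C          X
  Initial    0.01244    0.02946
  Change   -0.007219    0.01444
  Equil     0.005221     0.0439
  solve Keq expr → x = 0.007219; check Q = 0.3691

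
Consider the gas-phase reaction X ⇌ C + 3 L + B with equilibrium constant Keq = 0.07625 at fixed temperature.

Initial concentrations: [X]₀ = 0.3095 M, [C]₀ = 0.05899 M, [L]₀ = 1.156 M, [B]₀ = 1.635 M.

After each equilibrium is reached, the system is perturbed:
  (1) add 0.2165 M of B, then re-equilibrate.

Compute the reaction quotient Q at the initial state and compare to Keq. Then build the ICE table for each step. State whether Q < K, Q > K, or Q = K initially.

Q₀ = 0.4814 vs Keq = 0.07625 ⇒ Q>K, reverse
Step 1:
                  X         C         L         B
  Initial    0.3095   0.05899     1.156     1.635
  Change    0.04334  -0.04334     -0.13  -0.04334
  Equil      0.3528   0.01565     1.026     1.592
  solve Keq expr → x = -0.04334; check Q = 0.07625
Then add 0.2165 M of B.
Step 2:
                  X         C         L         B
  Initial    0.3528   0.01565     1.026     1.808
  Change   0.001603 -0.001603 -0.004808 -0.001603
  Equil      0.3544   0.01405     1.021     1.807
  solve Keq expr → x = -0.001603; check Q = 0.07625

Q₀ = 0.4814; Q > K (proceeds reverse)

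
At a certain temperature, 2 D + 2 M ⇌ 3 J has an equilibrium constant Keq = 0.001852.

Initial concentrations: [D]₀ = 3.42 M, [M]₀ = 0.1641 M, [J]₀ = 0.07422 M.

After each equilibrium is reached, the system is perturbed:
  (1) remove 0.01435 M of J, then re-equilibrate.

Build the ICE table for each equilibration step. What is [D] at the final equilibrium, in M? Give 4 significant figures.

[D]_eq = 3.407 M

Q₀ = 0.001298 vs Keq = 0.001852 ⇒ Q<K, forward
Step 1:
                  D         M         J
  init         3.42    0.1641   0.07422
  Δ       -0.005026 -0.005026  0.007539
  eq          3.415    0.1591   0.08176
  solve Keq expr → x = 0.002513; check Q = 0.001852
Then remove 0.01435 M of J.
Step 2:
                  D         M         J
  init        3.415    0.1591   0.06741
  Δ       -0.007711 -0.007711   0.01157
  eq          3.407    0.1514   0.07898
  solve Keq expr → x = 0.003856; check Q = 0.001852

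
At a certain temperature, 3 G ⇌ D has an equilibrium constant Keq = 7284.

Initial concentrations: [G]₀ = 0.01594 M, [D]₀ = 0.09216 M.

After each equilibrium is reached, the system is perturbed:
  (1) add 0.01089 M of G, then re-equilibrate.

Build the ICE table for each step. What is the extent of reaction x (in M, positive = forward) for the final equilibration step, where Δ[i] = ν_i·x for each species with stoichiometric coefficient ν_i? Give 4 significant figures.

x = 0.00353 M

Q₀ = 2.2755e+04 vs Keq = 7284 ⇒ Q>K, reverse
Step 1:
                   G          D
  Initial    0.01594    0.09216
  Change    0.007159  -0.002386
  Equil       0.0231    0.08977
  solve Keq expr → x = -0.002386; check Q = 7284
Then add 0.01089 M of G.
Step 2:
                   G          D
  Initial    0.03399    0.08977
  Change    -0.01059    0.00353
  Equil       0.0234     0.0933
  solve Keq expr → x = 0.00353; check Q = 7284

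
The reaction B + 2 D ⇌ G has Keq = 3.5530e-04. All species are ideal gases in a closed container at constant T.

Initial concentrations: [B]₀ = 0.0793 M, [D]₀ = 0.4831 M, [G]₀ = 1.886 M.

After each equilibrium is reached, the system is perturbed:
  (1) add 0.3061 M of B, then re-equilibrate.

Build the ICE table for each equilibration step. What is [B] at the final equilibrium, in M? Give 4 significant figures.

Q₀ = 101.9 vs Keq = 3.5530e-04 ⇒ Q>K, reverse
Step 1:
                  B         D         G
  init       0.0793    0.4831     1.886
  Δ           1.874     3.747    -1.874
  eq          1.953      4.23   0.01242
  solve Keq expr → x = -1.874; check Q = 3.5530e-04
Then add 0.3061 M of B.
Step 2:
                  B         D         G
  init        2.259      4.23   0.01242
  Δ       -0.001908 -0.003816  0.001908
  eq          2.257     4.226   0.01432
  solve Keq expr → x = 0.001908; check Q = 3.5530e-04

[B]_eq = 2.257 M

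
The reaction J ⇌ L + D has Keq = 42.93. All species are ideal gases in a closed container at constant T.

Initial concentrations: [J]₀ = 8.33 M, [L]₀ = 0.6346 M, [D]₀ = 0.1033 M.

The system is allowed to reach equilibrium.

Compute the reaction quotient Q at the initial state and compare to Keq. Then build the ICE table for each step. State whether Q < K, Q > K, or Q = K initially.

Q₀ = 0.00787 vs Keq = 42.93 ⇒ Q<K, forward
Step 1:
                    J           L           D
  Initial        8.33      0.6346      0.1033
  Change        -7.05        7.05        7.05
  Equil          1.28       7.684       7.153
  solve Keq expr → x = 7.05; check Q = 42.93

Q₀ = 0.00787; Q < K (proceeds forward)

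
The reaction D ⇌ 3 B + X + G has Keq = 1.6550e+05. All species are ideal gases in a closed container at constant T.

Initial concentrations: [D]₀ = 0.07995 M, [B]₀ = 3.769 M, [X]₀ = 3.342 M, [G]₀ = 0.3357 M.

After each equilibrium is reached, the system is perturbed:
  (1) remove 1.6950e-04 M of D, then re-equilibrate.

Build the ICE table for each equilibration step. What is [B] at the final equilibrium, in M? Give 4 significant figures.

[B]_eq = 4.007 M

Q₀ = 751.3 vs Keq = 1.6550e+05 ⇒ Q<K, forward
Step 1:
                   D          B          X          G
  Initial    0.07995      3.769      3.342     0.3357
  Change     -0.0794     0.2382     0.0794     0.0794
  Equil   5.5218e-04      4.007      3.421     0.4151
  solve Keq expr → x = 0.0794; check Q = 1.6550e+05
Then remove 1.6950e-04 M of D.
Step 2:
                   D          B          X          G
  Initial 3.8268e-04      4.007      3.421     0.4151
  Change  1.6904e-04 -5.0712e-04 -1.6904e-04 -1.6904e-04
  Equil   5.5171e-04      4.007      3.421     0.4149
  solve Keq expr → x = -1.6904e-04; check Q = 1.6550e+05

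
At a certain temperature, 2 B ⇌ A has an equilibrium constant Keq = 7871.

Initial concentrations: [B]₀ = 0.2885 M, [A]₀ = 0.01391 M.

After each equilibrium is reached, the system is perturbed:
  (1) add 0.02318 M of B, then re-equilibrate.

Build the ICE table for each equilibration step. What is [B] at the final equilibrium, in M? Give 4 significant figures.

[B]_eq = 0.004612 M

Q₀ = 0.1671 vs Keq = 7871 ⇒ Q<K, forward
Step 1:
                   B          A
  Initial     0.2885    0.01391
  Change      -0.284      0.142
  Equil     0.004451     0.1559
  solve Keq expr → x = 0.142; check Q = 7871
Then add 0.02318 M of B.
Step 2:
                   B          A
  Initial    0.02763     0.1559
  Change    -0.02302    0.01151
  Equil     0.004612     0.1674
  solve Keq expr → x = 0.01151; check Q = 7871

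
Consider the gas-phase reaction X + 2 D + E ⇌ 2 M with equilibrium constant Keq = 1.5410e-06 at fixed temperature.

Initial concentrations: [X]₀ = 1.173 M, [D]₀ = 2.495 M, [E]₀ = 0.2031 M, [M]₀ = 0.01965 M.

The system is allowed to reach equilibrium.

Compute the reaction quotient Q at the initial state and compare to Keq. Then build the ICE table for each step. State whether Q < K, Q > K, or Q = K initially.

Q₀ = 2.6036e-04; Q > K (proceeds reverse)

Q₀ = 2.6036e-04 vs Keq = 1.5410e-06 ⇒ Q>K, reverse
Step 1:
                  X         D         E         M
  Initial     1.173     2.495    0.2031   0.01965
  Change   0.009044   0.01809  0.009044  -0.01809
  Equil       1.182     2.513    0.2121  0.001562
  solve Keq expr → x = -0.009044; check Q = 1.5410e-06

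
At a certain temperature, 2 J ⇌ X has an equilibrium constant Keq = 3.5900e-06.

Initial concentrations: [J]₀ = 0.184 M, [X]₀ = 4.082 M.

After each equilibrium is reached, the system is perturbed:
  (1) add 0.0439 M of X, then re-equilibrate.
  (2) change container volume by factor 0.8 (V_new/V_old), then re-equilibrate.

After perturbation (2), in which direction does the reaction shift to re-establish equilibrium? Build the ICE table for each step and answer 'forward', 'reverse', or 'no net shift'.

Direction: forward

Q₀ = 120.6 vs Keq = 3.5900e-06 ⇒ Q>K, reverse
Step 1:
                   J          X
  init         0.184      4.082
  Δ            8.163     -4.082
  eq           8.347 2.5015e-04
  solve Keq expr → x = -4.082; check Q = 3.5900e-06
Then add 0.0439 M of X.
Step 2:
                   J          X
  init         8.347    0.04415
  Δ          0.08779   -0.04389
  eq           8.435 2.5544e-04
  solve Keq expr → x = -0.04389; check Q = 3.5900e-06
Then change container volume by factor 0.8 (V_new/V_old).
Step 3:
                   J          X
  init         10.54 3.1930e-04
  Δ       -1.5963e-04 7.9814e-05
  eq           10.54 3.9912e-04
  solve Keq expr → x = 7.9814e-05; check Q = 3.5900e-06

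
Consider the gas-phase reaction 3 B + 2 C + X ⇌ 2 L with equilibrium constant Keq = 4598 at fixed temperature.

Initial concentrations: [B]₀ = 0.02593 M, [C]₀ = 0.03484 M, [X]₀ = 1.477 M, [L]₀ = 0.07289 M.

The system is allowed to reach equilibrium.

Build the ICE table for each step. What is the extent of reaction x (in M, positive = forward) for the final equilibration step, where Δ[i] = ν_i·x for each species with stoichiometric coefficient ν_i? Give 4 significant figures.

x = -0.009198 M

Q₀ = 1.6998e+05 vs Keq = 4598 ⇒ Q>K, reverse
Step 1:
                  B         C         X         L
  init      0.02593   0.03484     1.477   0.07289
  Δ         0.02759    0.0184  0.009198   -0.0184
  eq        0.05352   0.05324     1.486   0.05449
  solve Keq expr → x = -0.009198; check Q = 4598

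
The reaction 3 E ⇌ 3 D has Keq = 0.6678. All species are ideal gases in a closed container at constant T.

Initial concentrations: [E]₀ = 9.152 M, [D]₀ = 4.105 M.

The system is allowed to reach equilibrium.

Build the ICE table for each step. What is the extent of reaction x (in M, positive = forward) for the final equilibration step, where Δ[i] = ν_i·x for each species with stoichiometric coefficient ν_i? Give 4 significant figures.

Q₀ = 0.09024 vs Keq = 0.6678 ⇒ Q<K, forward
Step 1:
                    E           D
  init          9.152       4.105
  Δ            -2.078       2.078
  eq            7.074       6.183
  solve Keq expr → x = 0.6927; check Q = 0.6678

x = 0.6927 M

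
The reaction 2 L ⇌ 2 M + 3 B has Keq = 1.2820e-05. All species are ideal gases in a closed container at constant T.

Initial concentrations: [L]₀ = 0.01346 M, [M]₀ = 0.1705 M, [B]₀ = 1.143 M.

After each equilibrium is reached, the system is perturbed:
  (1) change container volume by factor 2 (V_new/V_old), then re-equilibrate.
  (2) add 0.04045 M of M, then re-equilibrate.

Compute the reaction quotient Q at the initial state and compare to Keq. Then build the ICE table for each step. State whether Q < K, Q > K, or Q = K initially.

Q₀ = 239.6; Q > K (proceeds reverse)

Q₀ = 239.6 vs Keq = 1.2820e-05 ⇒ Q>K, reverse
Step 1:
                   L          M          B
  Initial    0.01346     0.1705      1.143
  Change      0.1697    -0.1697    -0.2546
  Equil       0.1832 7.8322e-04     0.8884
  solve Keq expr → x = -0.08486; check Q = 1.2820e-05
Then change container volume by factor 2 (V_new/V_old).
Step 2:
                   L          M          B
  Initial    0.09159 3.9161e-04     0.4442
  Change  -7.0361e-04 7.0361e-04   0.001055
  Equil      0.09088   0.001095     0.4453
  solve Keq expr → x = 3.5181e-04; check Q = 1.2820e-05
Then add 0.04045 M of M.
Step 3:
                   L          M          B
  Initial    0.09088    0.04155     0.4453
  Change      0.0396    -0.0396   -0.05939
  Equil       0.1305   0.001949     0.3859
  solve Keq expr → x = -0.0198; check Q = 1.2820e-05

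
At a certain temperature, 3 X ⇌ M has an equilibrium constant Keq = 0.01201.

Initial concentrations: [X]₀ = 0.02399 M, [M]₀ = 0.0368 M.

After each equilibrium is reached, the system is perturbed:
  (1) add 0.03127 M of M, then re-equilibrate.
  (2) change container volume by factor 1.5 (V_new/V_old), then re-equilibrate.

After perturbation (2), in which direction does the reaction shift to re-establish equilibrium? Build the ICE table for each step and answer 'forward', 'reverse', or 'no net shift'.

Direction: reverse

Q₀ = 2665 vs Keq = 0.01201 ⇒ Q>K, reverse
Step 1:
                   X          M
  Initial    0.02399     0.0368
  Change      0.1103   -0.03677
  Equil       0.1343 2.9094e-05
  solve Keq expr → x = -0.03677; check Q = 0.01201
Then add 0.03127 M of M.
Step 2:
                   X          M
  Initial     0.1343     0.0313
  Change     0.09347   -0.03116
  Equil       0.2278 1.4192e-04
  solve Keq expr → x = -0.03116; check Q = 0.01201
Then change container volume by factor 1.5 (V_new/V_old).
Step 3:
                   X          M
  Initial     0.1518 9.4616e-05
  Change  1.5730e-04 -5.2434e-05
  Equil        0.152 4.2182e-05
  solve Keq expr → x = -5.2434e-05; check Q = 0.01201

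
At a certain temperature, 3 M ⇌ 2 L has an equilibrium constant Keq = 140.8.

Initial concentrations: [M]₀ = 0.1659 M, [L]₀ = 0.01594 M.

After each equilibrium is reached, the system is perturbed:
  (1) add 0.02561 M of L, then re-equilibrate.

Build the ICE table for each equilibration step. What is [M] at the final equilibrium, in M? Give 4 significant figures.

Q₀ = 0.05565 vs Keq = 140.8 ⇒ Q<K, forward
Step 1:
                   M          L
  Initial     0.1659    0.01594
  Change     -0.1247    0.08316
  Equil      0.04116     0.0991
  solve Keq expr → x = 0.04158; check Q = 140.8
Then add 0.02561 M of L.
Step 2:
                   M          L
  Initial    0.04116     0.1247
  Change    0.005817  -0.003878
  Equil      0.04698     0.1208
  solve Keq expr → x = -0.001939; check Q = 140.8

[M]_eq = 0.04698 M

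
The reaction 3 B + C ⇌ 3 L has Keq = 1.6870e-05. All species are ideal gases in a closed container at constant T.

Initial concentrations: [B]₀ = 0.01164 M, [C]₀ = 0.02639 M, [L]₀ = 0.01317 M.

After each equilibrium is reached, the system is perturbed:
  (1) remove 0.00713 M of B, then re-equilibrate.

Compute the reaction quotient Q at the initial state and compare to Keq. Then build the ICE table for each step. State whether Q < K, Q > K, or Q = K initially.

Q₀ = 54.89; Q > K (proceeds reverse)

Q₀ = 54.89 vs Keq = 1.6870e-05 ⇒ Q>K, reverse
Step 1:
                   B          C          L
  init       0.01164    0.02639    0.01317
  Δ          0.01297   0.004324   -0.01297
  eq         0.02461    0.03071 1.9768e-04
  solve Keq expr → x = -0.004324; check Q = 1.6870e-05
Then remove 0.00713 M of B.
Step 2:
                   B          C          L
  init       0.01748    0.03071 1.9768e-04
  Δ       5.6782e-05 1.8927e-05 -5.6782e-05
  eq         0.01754    0.03073 1.4090e-04
  solve Keq expr → x = -1.8927e-05; check Q = 1.6870e-05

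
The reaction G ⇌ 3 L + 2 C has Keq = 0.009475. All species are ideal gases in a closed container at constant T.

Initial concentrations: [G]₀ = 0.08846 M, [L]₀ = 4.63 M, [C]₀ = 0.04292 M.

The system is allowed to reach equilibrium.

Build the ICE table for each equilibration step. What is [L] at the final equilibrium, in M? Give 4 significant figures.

Q₀ = 2.067 vs Keq = 0.009475 ⇒ Q>K, reverse
Step 1:
                  G         L         C
  I         0.08846      4.63   0.04292
  C         0.01982  -0.05946  -0.03964
  E          0.1083     4.571  0.003278
  solve Keq expr → x = -0.01982; check Q = 0.009475

[L]_eq = 4.571 M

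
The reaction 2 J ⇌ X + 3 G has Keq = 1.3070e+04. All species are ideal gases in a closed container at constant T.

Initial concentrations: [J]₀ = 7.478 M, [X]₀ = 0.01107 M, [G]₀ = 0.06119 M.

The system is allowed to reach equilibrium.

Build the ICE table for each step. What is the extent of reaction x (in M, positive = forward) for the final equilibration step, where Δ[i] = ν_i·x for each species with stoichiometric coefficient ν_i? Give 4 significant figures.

x = 3.464 M

Q₀ = 4.5354e-08 vs Keq = 1.3070e+04 ⇒ Q<K, forward
Step 1:
                  J         X         G
  I           7.478   0.01107   0.06119
  C          -6.927     3.464     10.39
  E          0.5509     3.475     10.45
  solve Keq expr → x = 3.464; check Q = 1.3070e+04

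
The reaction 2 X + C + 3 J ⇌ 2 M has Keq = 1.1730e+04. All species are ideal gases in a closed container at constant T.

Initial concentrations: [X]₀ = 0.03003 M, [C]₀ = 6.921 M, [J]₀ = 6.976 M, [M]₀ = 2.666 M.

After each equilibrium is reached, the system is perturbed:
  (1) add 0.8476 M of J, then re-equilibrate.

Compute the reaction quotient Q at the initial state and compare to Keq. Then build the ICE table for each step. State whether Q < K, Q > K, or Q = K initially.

Q₀ = 3.354; Q < K (proceeds forward)

Q₀ = 3.354 vs Keq = 1.1730e+04 ⇒ Q<K, forward
Step 1:
                  X         C         J         M
  init      0.03003     6.921     6.976     2.666
  Δ        -0.02951  -0.01476  -0.04427   0.02951
  eq      5.1893e-04     6.906     6.932     2.696
  solve Keq expr → x = 0.01476; check Q = 1.1730e+04
Then add 0.8476 M of J.
Step 2:
                  X         C         J         M
  init    5.1893e-04     6.906     7.779     2.696
  Δ       -8.2431e-05 -4.1216e-05 -1.2365e-04 8.2431e-05
  eq      4.3650e-04     6.906     7.779     2.696
  solve Keq expr → x = 4.1216e-05; check Q = 1.1730e+04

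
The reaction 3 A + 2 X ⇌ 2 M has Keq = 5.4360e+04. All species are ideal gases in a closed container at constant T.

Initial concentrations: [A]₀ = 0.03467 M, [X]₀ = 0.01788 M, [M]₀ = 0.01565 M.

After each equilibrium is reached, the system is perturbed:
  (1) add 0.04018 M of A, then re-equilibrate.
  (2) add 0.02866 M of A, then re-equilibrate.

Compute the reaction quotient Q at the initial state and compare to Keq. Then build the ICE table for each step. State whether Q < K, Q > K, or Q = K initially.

Q₀ = 1.8384e+04; Q < K (proceeds forward)

Q₀ = 1.8384e+04 vs Keq = 5.4360e+04 ⇒ Q<K, forward
Step 1:
                   A          X          M
  I          0.03467    0.01788    0.01565
  C        -0.004304  -0.002869   0.002869
  E          0.03037    0.01501    0.01852
  solve Keq expr → x = 0.001435; check Q = 5.4360e+04
Then add 0.04018 M of A.
Step 2:
                   A          X          M
  I          0.07055    0.01501    0.01852
  C         -0.01104  -0.007363   0.007363
  E           0.0595   0.007648    0.02588
  solve Keq expr → x = 0.003681; check Q = 5.4360e+04
Then add 0.02866 M of A.
Step 3:
                   A          X          M
  I          0.08816   0.007648    0.02588
  C        -0.003962  -0.002641   0.002641
  E           0.0842   0.005007    0.02852
  solve Keq expr → x = 0.001321; check Q = 5.4360e+04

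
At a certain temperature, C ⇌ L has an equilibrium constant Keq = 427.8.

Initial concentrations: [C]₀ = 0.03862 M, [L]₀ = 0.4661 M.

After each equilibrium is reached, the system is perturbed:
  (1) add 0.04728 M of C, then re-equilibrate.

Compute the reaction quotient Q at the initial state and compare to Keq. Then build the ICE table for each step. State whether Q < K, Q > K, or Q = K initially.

Q₀ = 12.07 vs Keq = 427.8 ⇒ Q<K, forward
Step 1:
                  C         L
  I         0.03862    0.4661
  C        -0.03744   0.03744
  E        0.001177    0.5035
  solve Keq expr → x = 0.03744; check Q = 427.8
Then add 0.04728 M of C.
Step 2:
                  C         L
  I         0.04846    0.5035
  C        -0.04717   0.04717
  E        0.001287    0.5507
  solve Keq expr → x = 0.04717; check Q = 427.8

Q₀ = 12.07; Q < K (proceeds forward)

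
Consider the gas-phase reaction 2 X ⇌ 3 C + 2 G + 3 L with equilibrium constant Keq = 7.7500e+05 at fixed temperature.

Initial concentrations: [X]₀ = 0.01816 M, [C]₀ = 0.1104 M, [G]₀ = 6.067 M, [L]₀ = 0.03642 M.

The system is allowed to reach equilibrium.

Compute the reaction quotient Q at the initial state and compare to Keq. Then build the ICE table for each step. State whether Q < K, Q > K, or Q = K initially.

Q₀ = 0.007255; Q < K (proceeds forward)

Q₀ = 0.007255 vs Keq = 7.7500e+05 ⇒ Q<K, forward
Step 1:
                  X         C         G         L
  I         0.01816    0.1104     6.067   0.03642
  C        -0.01815   0.02723   0.01815   0.02723
  E       5.6677e-06    0.1376     6.085   0.06365
  solve Keq expr → x = 0.009077; check Q = 7.7500e+05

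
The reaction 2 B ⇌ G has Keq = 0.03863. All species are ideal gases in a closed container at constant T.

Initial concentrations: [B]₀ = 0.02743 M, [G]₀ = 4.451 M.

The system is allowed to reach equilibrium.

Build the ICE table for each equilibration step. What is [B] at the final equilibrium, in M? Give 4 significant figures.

[B]_eq = 6.077 M

Q₀ = 5916 vs Keq = 0.03863 ⇒ Q>K, reverse
Step 1:
                  B         G
  I         0.02743     4.451
  C           6.049    -3.025
  E           6.077     1.426
  solve Keq expr → x = -3.025; check Q = 0.03863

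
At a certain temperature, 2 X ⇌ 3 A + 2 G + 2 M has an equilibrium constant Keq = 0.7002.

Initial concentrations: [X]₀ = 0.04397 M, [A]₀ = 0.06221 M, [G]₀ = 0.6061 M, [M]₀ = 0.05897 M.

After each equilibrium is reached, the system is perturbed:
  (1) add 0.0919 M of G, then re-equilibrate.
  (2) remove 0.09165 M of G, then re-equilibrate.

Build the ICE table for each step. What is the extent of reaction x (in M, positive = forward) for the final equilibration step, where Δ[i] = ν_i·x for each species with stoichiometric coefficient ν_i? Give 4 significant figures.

x = 2.1200e-04 M

Q₀ = 1.5908e-04 vs Keq = 0.7002 ⇒ Q<K, forward
Step 1:
                    X           A           G           M
  I           0.04397     0.06221      0.6061     0.05897
  C          -0.04064     0.06096     0.04064     0.04064
  E          0.003328      0.1232      0.6467     0.09961
  solve Keq expr → x = 0.02032; check Q = 0.7002
Then add 0.0919 M of G.
Step 2:
                    X           A           G           M
  I          0.003328      0.1232      0.7386     0.09961
  C        4.2518e-04 -6.3776e-04 -4.2518e-04 -4.2518e-04
  E          0.003753      0.1225      0.7382     0.09919
  solve Keq expr → x = -2.1259e-04; check Q = 0.7002
Then remove 0.09165 M of G.
Step 3:
                    X           A           G           M
  I          0.003753      0.1225      0.6466     0.09919
  C       -4.2401e-04  6.3601e-04  4.2401e-04  4.2401e-04
  E          0.003329      0.1232       0.647     0.09961
  solve Keq expr → x = 2.1200e-04; check Q = 0.7002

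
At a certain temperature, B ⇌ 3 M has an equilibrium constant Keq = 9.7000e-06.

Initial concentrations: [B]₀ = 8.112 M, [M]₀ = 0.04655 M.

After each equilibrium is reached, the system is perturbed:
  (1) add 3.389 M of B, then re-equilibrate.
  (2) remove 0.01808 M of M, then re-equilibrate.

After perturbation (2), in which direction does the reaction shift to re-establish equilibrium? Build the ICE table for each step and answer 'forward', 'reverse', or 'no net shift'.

Direction: forward

Q₀ = 1.2435e-05 vs Keq = 9.7000e-06 ⇒ Q>K, reverse
Step 1:
                  B         M
  I           8.112   0.04655
  C        0.001232 -0.003696
  E           8.113   0.04285
  solve Keq expr → x = -0.001232; check Q = 9.7000e-06
Then add 3.389 M of B.
Step 2:
                  B         M
  I            11.5   0.04285
  C       -0.001762  0.005285
  E            11.5   0.04814
  solve Keq expr → x = 0.001762; check Q = 9.7000e-06
Then remove 0.01808 M of M.
Step 3:
                  B         M
  I            11.5   0.03006
  C       -0.006024   0.01807
  E           11.49   0.04813
  solve Keq expr → x = 0.006024; check Q = 9.7000e-06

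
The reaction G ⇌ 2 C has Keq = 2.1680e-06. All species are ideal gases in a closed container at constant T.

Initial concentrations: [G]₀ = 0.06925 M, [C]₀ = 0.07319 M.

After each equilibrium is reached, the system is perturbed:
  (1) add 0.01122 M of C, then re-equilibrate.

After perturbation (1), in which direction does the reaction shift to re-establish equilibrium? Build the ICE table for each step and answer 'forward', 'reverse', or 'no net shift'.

Q₀ = 0.07735 vs Keq = 2.1680e-06 ⇒ Q>K, reverse
Step 1:
                    G           C
  I           0.06925     0.07319
  C           0.03636    -0.07271
  E            0.1056  4.7849e-04
  solve Keq expr → x = -0.03636; check Q = 2.1680e-06
Then add 0.01122 M of C.
Step 2:
                    G           C
  I            0.1056      0.0117
  C          0.005604    -0.01121
  E            0.1112  4.9102e-04
  solve Keq expr → x = -0.005604; check Q = 2.1680e-06

Direction: reverse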